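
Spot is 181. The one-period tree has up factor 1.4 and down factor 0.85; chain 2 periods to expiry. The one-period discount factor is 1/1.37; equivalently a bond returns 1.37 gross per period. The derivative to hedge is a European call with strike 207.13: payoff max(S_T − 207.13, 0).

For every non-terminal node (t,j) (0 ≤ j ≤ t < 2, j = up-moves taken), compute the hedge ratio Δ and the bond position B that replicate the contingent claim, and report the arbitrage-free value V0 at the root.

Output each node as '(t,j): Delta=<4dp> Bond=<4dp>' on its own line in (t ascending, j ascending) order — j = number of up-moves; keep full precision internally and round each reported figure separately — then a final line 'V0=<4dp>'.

(0,0): Delta=0.9695 Bond=-104.7090
(1,0): Delta=0.0976 Bond=-9.3179
(1,1): Delta=1.0000 Bond=-151.1898
V0=70.7635

No-arbitrage ⇒ martingale measure with p* = (R−d)/(u−d) = 0.9455.
Terminal values V(2,·): V(2,0)=0.0000, V(2,1)=8.2600, V(2,2)=147.6300
Node (1,0) S=153.8500: V=(p*·8.2600+(1−p*)·0.0000)/1.37=5.7003; Δ=(8.2600−0.0000)/(215.3900−130.7725)=0.0976; B=V−Δ·S=-9.3179
Node (1,1) S=253.4000: V=(p*·147.6300+(1−p*)·8.2600)/1.37=102.2102; Δ=(147.6300−8.2600)/(354.7600−215.3900)=1.0000; B=V−Δ·S=-151.1898
Node (0,0) S=181.0000: V=(p*·102.2102+(1−p*)·5.7003)/1.37=70.7635; Δ=(102.2102−5.7003)/(253.4000−153.8500)=0.9695; B=V−Δ·S=-104.7090
Self-financing check: at every node Δ·S+B equals the discounted successor values.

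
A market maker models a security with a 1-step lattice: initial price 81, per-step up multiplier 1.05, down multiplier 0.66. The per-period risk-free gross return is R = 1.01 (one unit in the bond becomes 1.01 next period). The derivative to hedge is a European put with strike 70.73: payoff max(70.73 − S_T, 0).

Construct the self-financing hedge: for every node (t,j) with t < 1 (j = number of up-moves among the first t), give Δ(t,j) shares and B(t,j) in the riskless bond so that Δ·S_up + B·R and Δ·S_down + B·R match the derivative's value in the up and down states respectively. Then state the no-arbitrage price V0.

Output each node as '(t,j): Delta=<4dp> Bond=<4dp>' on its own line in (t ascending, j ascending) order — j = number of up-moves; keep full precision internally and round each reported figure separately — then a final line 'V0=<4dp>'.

Since d<R<u, set p* = (R−d)/(u−d) = 0.8974; price each node as the discounted p*-expectation of its children.
Terminal values V(1,·): V(1,0)=17.2700, V(1,1)=0.0000
(0,0): S=81.0000. Δ = (V_up−V_dn)/(S_up−S_dn) = (0.0000−17.2700)/(85.0500−53.4600) = -0.5467. V = [p*·0.0000 + (1−p*)·17.2700]/1.01 = 1.7537. B = V − Δ·S = 46.0358.
The time-0 hedge costs 1.7537, which is the no-arbitrage price.

(0,0): Delta=-0.5467 Bond=46.0358
V0=1.7537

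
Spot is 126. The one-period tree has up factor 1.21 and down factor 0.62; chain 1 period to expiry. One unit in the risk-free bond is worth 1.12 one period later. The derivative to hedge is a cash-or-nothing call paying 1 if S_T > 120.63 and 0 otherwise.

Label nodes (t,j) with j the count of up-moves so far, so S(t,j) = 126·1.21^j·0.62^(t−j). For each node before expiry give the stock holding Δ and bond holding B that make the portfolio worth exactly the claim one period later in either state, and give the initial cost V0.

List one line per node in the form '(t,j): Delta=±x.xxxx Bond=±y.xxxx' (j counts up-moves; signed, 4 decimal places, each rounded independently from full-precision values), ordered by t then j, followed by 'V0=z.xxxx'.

No-arbitrage ⇒ martingale measure with p* = (R−d)/(u−d) = 0.8475.
Payoff layer (t=1): V(1,0)=0.0000, V(1,1)=1.0000
Node (0,0) S=126.0000: V=(p*·1.0000+(1−p*)·0.0000)/1.12=0.7567; Δ=(1.0000−0.0000)/(152.4600−78.1200)=0.0135; B=V−Δ·S=-0.9383
Check: Δ(0,0)·S0 + B(0,0) = 0.7567 = V0.

(0,0): Delta=0.0135 Bond=-0.9383
V0=0.7567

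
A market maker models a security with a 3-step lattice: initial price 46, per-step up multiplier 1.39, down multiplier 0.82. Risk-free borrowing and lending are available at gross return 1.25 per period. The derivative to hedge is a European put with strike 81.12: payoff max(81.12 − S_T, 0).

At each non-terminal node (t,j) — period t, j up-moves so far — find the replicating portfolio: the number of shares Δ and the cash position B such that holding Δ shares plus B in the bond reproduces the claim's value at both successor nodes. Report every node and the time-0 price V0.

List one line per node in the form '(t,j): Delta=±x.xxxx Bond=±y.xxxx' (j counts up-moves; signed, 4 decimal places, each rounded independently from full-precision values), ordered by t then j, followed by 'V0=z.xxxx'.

Risk-neutral probability p* = (R−d)/(u−d) = (1.25−0.82)/(1.39−0.82) = 0.7544.
Terminal payoffs: V(3,0)=55.7571, V(3,1)=38.1267, V(3,2)=8.2412, V(3,3)=0.0000
Node (2,0) S=30.9304: V=(p*·38.1267+(1−p*)·55.7571)/1.25=33.9656; Δ=(38.1267−55.7571)/(42.9933−25.3629)=-1.0000; B=V−Δ·S=64.8960
Node (2,1) S=52.4308: V=(p*·8.2412+(1−p*)·38.1267)/1.25=12.4652; Δ=(8.2412−38.1267)/(72.8788−42.9933)=-1.0000; B=V−Δ·S=64.8960
Node (2,2) S=88.8766: V=(p*·0.0000+(1−p*)·8.2412)/1.25=1.6193; Δ=(0.0000−8.2412)/(123.5385−72.8788)=-0.1627; B=V−Δ·S=16.0775
Node (1,0) S=37.7200: V=(p*·12.4652+(1−p*)·33.9656)/1.25=14.1968; Δ=(12.4652−33.9656)/(52.4308−30.9304)=-1.0000; B=V−Δ·S=51.9168
Node (1,1) S=63.9400: V=(p*·1.6193+(1−p*)·12.4652)/1.25=3.4266; Δ=(1.6193−12.4652)/(88.8766−52.4308)=-0.2976; B=V−Δ·S=22.4544
Node (0,0) S=46.0000: V=(p*·3.4266+(1−p*)·14.1968)/1.25=4.8575; Δ=(3.4266−14.1968)/(63.9400−37.7200)=-0.4108; B=V−Δ·S=23.7526
Self-financing check: at every node Δ·S+B equals the discounted successor values.

(0,0): Delta=-0.4108 Bond=23.7526
(1,0): Delta=-1.0000 Bond=51.9168
(1,1): Delta=-0.2976 Bond=22.4544
(2,0): Delta=-1.0000 Bond=64.8960
(2,1): Delta=-1.0000 Bond=64.8960
(2,2): Delta=-0.1627 Bond=16.0775
V0=4.8575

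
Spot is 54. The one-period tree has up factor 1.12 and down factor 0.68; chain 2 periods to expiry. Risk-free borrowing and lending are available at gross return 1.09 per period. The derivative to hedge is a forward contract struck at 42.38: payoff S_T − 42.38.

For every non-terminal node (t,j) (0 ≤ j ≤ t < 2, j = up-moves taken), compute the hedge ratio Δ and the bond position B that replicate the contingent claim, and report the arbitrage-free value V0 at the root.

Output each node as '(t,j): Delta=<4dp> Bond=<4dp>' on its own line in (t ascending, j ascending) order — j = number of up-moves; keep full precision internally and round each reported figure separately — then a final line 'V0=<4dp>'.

Under the risk-neutral measure, an up-move has probability p* = (R−d)/(u−d) = 0.9318 and values discount at R = 1.09.
Terminal values V(2,·): V(2,0)=-17.4104, V(2,1)=-1.2536, V(2,2)=25.3576
  t=1,j=0: stock 36.7200 → up 41.1264 (V=-1.2536), down 24.9696 (V=-17.4104). Price -2.1607; hedge Δ=1.0000, bond B=-38.8807.
  t=1,j=1: stock 60.4800 → up 67.7376 (V=25.3576), down 41.1264 (V=-1.2536). Price 21.5993; hedge Δ=1.0000, bond B=-38.8807.
  t=0,j=0: stock 54.0000 → up 60.4800 (V=21.5993), down 36.7200 (V=-2.1607). Price 18.3296; hedge Δ=1.0000, bond B=-35.6704.
The time-0 hedge costs 18.3296, which is the no-arbitrage price.

(0,0): Delta=1.0000 Bond=-35.6704
(1,0): Delta=1.0000 Bond=-38.8807
(1,1): Delta=1.0000 Bond=-38.8807
V0=18.3296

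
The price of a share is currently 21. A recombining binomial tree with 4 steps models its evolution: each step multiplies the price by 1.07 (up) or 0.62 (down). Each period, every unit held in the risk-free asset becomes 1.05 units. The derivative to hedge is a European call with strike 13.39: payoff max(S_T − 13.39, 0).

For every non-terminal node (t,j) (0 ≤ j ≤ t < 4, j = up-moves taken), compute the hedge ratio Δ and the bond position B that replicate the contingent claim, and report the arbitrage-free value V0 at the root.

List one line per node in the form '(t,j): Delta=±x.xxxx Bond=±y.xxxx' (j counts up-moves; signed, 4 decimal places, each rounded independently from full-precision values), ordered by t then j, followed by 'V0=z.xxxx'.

(0,0): Delta=0.9518 Bond=-9.9648
(1,0): Delta=0.3619 Bond=-2.7821
(1,1): Delta=0.9677 Bond=-10.8203
(2,0): Delta=0.0000 Bond=0.0000
(2,1): Delta=0.3716 Bond=-3.0571
(2,2): Delta=0.9838 Bond=-11.7475
(3,0): Delta=0.0000 Bond=0.0000
(3,1): Delta=0.0000 Bond=0.0000
(3,2): Delta=0.3816 Bond=-3.3592
(3,3): Delta=1.0000 Bond=-12.7524
V0=10.0232

The replicating-portfolio and risk-neutral prices coincide; use p* = (1.05−0.62)/(1.07−0.62) = 0.9556 for the latter.
At expiry t=4: V(4,0)=0.0000, V(4,1)=0.0000, V(4,2)=0.0000, V(4,3)=2.5601, V(4,4)=14.1367
(3,0): S=5.0049. Δ = (V_up−V_dn)/(S_up−S_dn) = (0.0000−0.0000)/(5.3552−3.1030) = 0.0000. V = [p*·0.0000 + (1−p*)·0.0000]/1.05 = 0.0000. B = V − Δ·S = 0.0000.
(3,1): S=8.6375. Δ = (V_up−V_dn)/(S_up−S_dn) = (0.0000−0.0000)/(9.2421−5.3552) = 0.0000. V = [p*·0.0000 + (1−p*)·0.0000]/1.05 = 0.0000. B = V − Δ·S = 0.0000.
(3,2): S=14.9066. Δ = (V_up−V_dn)/(S_up−S_dn) = (2.5601−0.0000)/(15.9501−9.2421) = 0.3816. V = [p*·2.5601 + (1−p*)·0.0000]/1.05 = 2.3298. B = V − Δ·S = -3.3592.
(3,3): S=25.7259. Δ = (V_up−V_dn)/(S_up−S_dn) = (14.1367−2.5601)/(27.5267−15.9501) = 1.0000. V = [p*·14.1367 + (1−p*)·2.5601]/1.05 = 12.9735. B = V − Δ·S = -12.7524.
(2,0): S=8.0724. Δ = (V_up−V_dn)/(S_up−S_dn) = (0.0000−0.0000)/(8.6375−5.0049) = 0.0000. V = [p*·0.0000 + (1−p*)·0.0000]/1.05 = 0.0000. B = V − Δ·S = 0.0000.
(2,1): S=13.9314. Δ = (V_up−V_dn)/(S_up−S_dn) = (2.3298−0.0000)/(14.9066−8.6375) = 0.3716. V = [p*·2.3298 + (1−p*)·0.0000]/1.05 = 2.1202. B = V − Δ·S = -3.0571.
(2,2): S=24.0429. Δ = (V_up−V_dn)/(S_up−S_dn) = (12.9735−2.3298)/(25.7259−14.9066) = 0.9838. V = [p*·12.9735 + (1−p*)·2.3298]/1.05 = 11.9052. B = V − Δ·S = -11.7475.
(1,0): S=13.0200. Δ = (V_up−V_dn)/(S_up−S_dn) = (2.1202−0.0000)/(13.9314−8.0724) = 0.3619. V = [p*·2.1202 + (1−p*)·0.0000]/1.05 = 1.9295. B = V − Δ·S = -2.7821.
(1,1): S=22.4700. Δ = (V_up−V_dn)/(S_up−S_dn) = (11.9052−2.1202)/(24.0429−13.9314) = 0.9677. V = [p*·11.9052 + (1−p*)·2.1202]/1.05 = 10.9241. B = V − Δ·S = -10.8203.
(0,0): S=21.0000. Δ = (V_up−V_dn)/(S_up−S_dn) = (10.9241−1.9295)/(22.4700−13.0200) = 0.9518. V = [p*·10.9241 + (1−p*)·1.9295]/1.05 = 10.0232. B = V − Δ·S = -9.9648.
Check: Δ(0,0)·S0 + B(0,0) = 10.0232 = V0.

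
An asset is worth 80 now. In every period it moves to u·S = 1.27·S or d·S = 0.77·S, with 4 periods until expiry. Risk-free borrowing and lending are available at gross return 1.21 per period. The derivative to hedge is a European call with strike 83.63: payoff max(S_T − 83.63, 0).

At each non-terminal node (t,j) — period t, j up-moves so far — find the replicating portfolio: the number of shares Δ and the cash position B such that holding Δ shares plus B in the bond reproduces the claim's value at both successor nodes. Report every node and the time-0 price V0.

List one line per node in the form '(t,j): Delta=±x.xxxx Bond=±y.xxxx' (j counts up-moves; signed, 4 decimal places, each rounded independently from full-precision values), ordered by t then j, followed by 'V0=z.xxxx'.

(0,0): Delta=0.9554 Bond=-35.1091
(1,0): Delta=0.7307 Bond=-28.6440
(1,1): Delta=0.9739 Bond=-44.3691
(2,0): Delta=0.0000 Bond=0.0000
(2,1): Delta=0.7911 Bond=-39.3855
(2,2): Delta=0.9890 Bond=-55.6367
(3,0): Delta=0.0000 Bond=0.0000
(3,1): Delta=0.0000 Bond=0.0000
(3,2): Delta=0.8565 Bond=-54.1550
(3,3): Delta=1.0000 Bond=-69.1157
V0=41.3195

Under the risk-neutral measure, an up-move has probability p* = (R−d)/(u−d) = 0.8800 and values discount at R = 1.21.
Terminal values V(4,·): V(4,0)=0.0000, V(4,1)=0.0000, V(4,2)=0.0000, V(4,3)=42.5504, V(4,4)=124.4857
Node (3,0) S=36.5226: V=(p*·0.0000+(1−p*)·0.0000)/1.21=0.0000; Δ=(0.0000−0.0000)/(46.3838−28.1224)=0.0000; B=V−Δ·S=0.0000
Node (3,1) S=60.2386: V=(p*·0.0000+(1−p*)·0.0000)/1.21=0.0000; Δ=(0.0000−0.0000)/(76.5031−46.3838)=0.0000; B=V−Δ·S=0.0000
Node (3,2) S=99.3546: V=(p*·42.5504+(1−p*)·0.0000)/1.21=30.9457; Δ=(42.5504−0.0000)/(126.1804−76.5031)=0.8565; B=V−Δ·S=-54.1550
Node (3,3) S=163.8706: V=(p*·124.4857+(1−p*)·42.5504)/1.21=94.7549; Δ=(124.4857−42.5504)/(208.1157−126.1804)=1.0000; B=V−Δ·S=-69.1157
Node (2,0) S=47.4320: V=(p*·0.0000+(1−p*)·0.0000)/1.21=0.0000; Δ=(0.0000−0.0000)/(60.2386−36.5226)=0.0000; B=V−Δ·S=0.0000
Node (2,1) S=78.2320: V=(p*·30.9457+(1−p*)·0.0000)/1.21=22.5060; Δ=(30.9457−0.0000)/(99.3546−60.2386)=0.7911; B=V−Δ·S=-39.3855
Node (2,2) S=129.0320: V=(p*·94.7549+(1−p*)·30.9457)/1.21=71.9817; Δ=(94.7549−30.9457)/(163.8706−99.3546)=0.9890; B=V−Δ·S=-55.6367
Node (1,0) S=61.6000: V=(p*·22.5060+(1−p*)·0.0000)/1.21=16.3680; Δ=(22.5060−0.0000)/(78.2320−47.4320)=0.7307; B=V−Δ·S=-28.6440
Node (1,1) S=101.6000: V=(p*·71.9817+(1−p*)·22.5060)/1.21=54.5823; Δ=(71.9817−22.5060)/(129.0320−78.2320)=0.9739; B=V−Δ·S=-44.3691
Node (0,0) S=80.0000: V=(p*·54.5823+(1−p*)·16.3680)/1.21=41.3195; Δ=(54.5823−16.3680)/(101.6000−61.6000)=0.9554; B=V−Δ·S=-35.1091
Root portfolio cost Δ·80+B reproduces V0=41.3195.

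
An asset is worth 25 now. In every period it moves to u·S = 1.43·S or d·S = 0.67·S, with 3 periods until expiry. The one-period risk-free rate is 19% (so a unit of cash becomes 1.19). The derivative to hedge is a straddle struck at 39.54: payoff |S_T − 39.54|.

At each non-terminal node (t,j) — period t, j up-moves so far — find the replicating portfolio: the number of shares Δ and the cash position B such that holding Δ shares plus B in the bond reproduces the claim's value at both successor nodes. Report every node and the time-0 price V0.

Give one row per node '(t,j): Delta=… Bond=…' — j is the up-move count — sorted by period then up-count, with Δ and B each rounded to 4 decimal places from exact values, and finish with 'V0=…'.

(0,0): Delta=0.1680 Bond=7.0230
(1,0): Delta=-1.0000 Bond=27.9218
(1,1): Delta=0.4206 Bond=-0.6723
(2,0): Delta=-1.0000 Bond=33.2269
(2,1): Delta=-1.0000 Bond=33.2269
(2,2): Delta=0.7278 Bond=-16.5048
V0=11.2236

Risk-neutral probability p* = (R−d)/(u−d) = (1.19−0.67)/(1.43−0.67) = 0.6842.
Terminal payoffs: V(3,0)=32.0209, V(3,1)=23.4918, V(3,2)=5.2879, V(3,3)=33.5652
  t=2,j=0: stock 11.2225 → up 16.0482 (V=23.4918), down 7.5191 (V=32.0209). Price 22.0044; hedge Δ=-1.0000, bond B=33.2269.
  t=2,j=1: stock 23.9525 → up 34.2521 (V=5.2879), down 16.0482 (V=23.4918). Price 9.2744; hedge Δ=-1.0000, bond B=33.2269.
  t=2,j=2: stock 51.1225 → up 73.1052 (V=33.5652), down 34.2521 (V=5.2879). Price 20.7021; hedge Δ=0.7278, bond B=-16.5048.
  t=1,j=0: stock 16.7500 → up 23.9525 (V=9.2744), down 11.2225 (V=22.0044). Price 11.1718; hedge Δ=-1.0000, bond B=27.9218.
  t=1,j=1: stock 35.7500 → up 51.1225 (V=20.7021), down 23.9525 (V=9.2744). Price 14.3642; hedge Δ=0.4206, bond B=-0.6723.
  t=0,j=0: stock 25.0000 → up 35.7500 (V=14.3642), down 16.7500 (V=11.1718). Price 11.2236; hedge Δ=0.1680, bond B=7.0230.
Each (Δ,B) replicates both successor values, so the strategy is self-financing and V0 is arbitrage-free.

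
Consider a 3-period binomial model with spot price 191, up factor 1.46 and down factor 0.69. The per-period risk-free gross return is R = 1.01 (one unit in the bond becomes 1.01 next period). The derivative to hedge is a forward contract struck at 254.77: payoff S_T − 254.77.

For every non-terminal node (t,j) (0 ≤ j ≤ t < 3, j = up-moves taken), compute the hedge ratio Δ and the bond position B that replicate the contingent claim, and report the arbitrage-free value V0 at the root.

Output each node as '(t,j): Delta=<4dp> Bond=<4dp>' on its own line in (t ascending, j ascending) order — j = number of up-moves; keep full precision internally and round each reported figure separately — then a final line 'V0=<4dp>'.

Risk-neutral probability p* = (R−d)/(u−d) = (1.01−0.69)/(1.46−0.69) = 0.4156.
Terminal payoffs: V(3,0)=-192.0248, V(3,1)=-122.0048, V(3,2)=26.1536, V(3,3)=339.6480
  t=2,j=0: stock 90.9351 → up 132.7652 (V=-122.0048), down 62.7452 (V=-192.0248). Price -161.3124; hedge Δ=1.0000, bond B=-252.2475.
  t=2,j=1: stock 192.4134 → up 280.9236 (V=26.1536), down 132.7652 (V=-122.0048). Price -59.8341; hedge Δ=1.0000, bond B=-252.2475.
  t=2,j=2: stock 407.1356 → up 594.4180 (V=339.6480), down 280.9236 (V=26.1536). Price 154.8881; hedge Δ=1.0000, bond B=-252.2475.
  t=1,j=0: stock 131.7900 → up 192.4134 (V=-59.8341), down 90.9351 (V=-161.3124). Price -117.9600; hedge Δ=1.0000, bond B=-249.7500.
  t=1,j=1: stock 278.8600 → up 407.1356 (V=154.8881), down 192.4134 (V=-59.8341). Price 29.1100; hedge Δ=1.0000, bond B=-249.7500.
  t=0,j=0: stock 191.0000 → up 278.8600 (V=29.1100), down 131.7900 (V=-117.9600). Price -56.2773; hedge Δ=1.0000, bond B=-247.2773.
Each (Δ,B) replicates both successor values, so the strategy is self-financing and V0 is arbitrage-free.

(0,0): Delta=1.0000 Bond=-247.2773
(1,0): Delta=1.0000 Bond=-249.7500
(1,1): Delta=1.0000 Bond=-249.7500
(2,0): Delta=1.0000 Bond=-252.2475
(2,1): Delta=1.0000 Bond=-252.2475
(2,2): Delta=1.0000 Bond=-252.2475
V0=-56.2773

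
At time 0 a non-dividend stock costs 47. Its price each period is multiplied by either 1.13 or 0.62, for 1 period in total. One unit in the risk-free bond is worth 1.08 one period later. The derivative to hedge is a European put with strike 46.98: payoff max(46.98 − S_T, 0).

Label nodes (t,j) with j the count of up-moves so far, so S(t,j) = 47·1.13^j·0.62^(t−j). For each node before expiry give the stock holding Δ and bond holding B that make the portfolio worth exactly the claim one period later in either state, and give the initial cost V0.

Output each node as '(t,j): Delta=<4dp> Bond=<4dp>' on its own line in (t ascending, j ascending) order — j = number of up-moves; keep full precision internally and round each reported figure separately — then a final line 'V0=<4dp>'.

No-arbitrage ⇒ martingale measure with p* = (R−d)/(u−d) = 0.9020.
Terminal values V(1,·): V(1,0)=17.8400, V(1,1)=0.0000
Node (0,0) S=47.0000: V=(p*·0.0000+(1−p*)·17.8400)/1.08=1.6195; Δ=(0.0000−17.8400)/(53.1100−29.1400)=-0.7443; B=V−Δ·S=36.5999
Self-financing check: at every node Δ·S+B equals the discounted successor values.

(0,0): Delta=-0.7443 Bond=36.5999
V0=1.6195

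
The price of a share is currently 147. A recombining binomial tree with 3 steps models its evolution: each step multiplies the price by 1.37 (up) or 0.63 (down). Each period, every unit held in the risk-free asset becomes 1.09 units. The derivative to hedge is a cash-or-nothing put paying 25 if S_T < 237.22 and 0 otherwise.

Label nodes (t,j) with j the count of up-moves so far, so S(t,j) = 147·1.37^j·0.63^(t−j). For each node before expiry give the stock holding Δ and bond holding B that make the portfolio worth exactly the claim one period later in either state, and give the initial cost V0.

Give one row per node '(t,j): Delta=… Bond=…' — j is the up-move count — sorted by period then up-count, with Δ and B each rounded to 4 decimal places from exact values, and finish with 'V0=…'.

The replicating-portfolio and risk-neutral prices coincide; use p* = (1.09−0.63)/(1.37−0.63) = 0.6216 for the latter.
Payoff layer (t=3): V(3,0)=25.0000, V(3,1)=25.0000, V(3,2)=25.0000, V(3,3)=0.0000
Node (2,0) S=58.3443: V=(p*·25.0000+(1−p*)·25.0000)/1.09=22.9358; Δ=(25.0000−25.0000)/(79.9317−36.7569)=0.0000; B=V−Δ·S=22.9358
Node (2,1) S=126.8757: V=(p*·25.0000+(1−p*)·25.0000)/1.09=22.9358; Δ=(25.0000−25.0000)/(173.8197−79.9317)=0.0000; B=V−Δ·S=22.9358
Node (2,2) S=275.9043: V=(p*·0.0000+(1−p*)·25.0000)/1.09=8.6784; Δ=(0.0000−25.0000)/(377.9889−173.8197)=-0.1224; B=V−Δ·S=42.4622
Node (1,0) S=92.6100: V=(p*·22.9358+(1−p*)·22.9358)/1.09=21.0420; Δ=(22.9358−22.9358)/(126.8757−58.3443)=0.0000; B=V−Δ·S=21.0420
Node (1,1) S=201.3900: V=(p*·8.6784+(1−p*)·22.9358)/1.09=12.9111; Δ=(8.6784−22.9358)/(275.9043−126.8757)=-0.0957; B=V−Δ·S=32.1778
Node (0,0) S=147.0000: V=(p*·12.9111+(1−p*)·21.0420)/1.09=14.6676; Δ=(12.9111−21.0420)/(201.3900−92.6100)=-0.0747; B=V−Δ·S=25.6553
Root portfolio cost Δ·147+B reproduces V0=14.6676.

(0,0): Delta=-0.0747 Bond=25.6553
(1,0): Delta=0.0000 Bond=21.0420
(1,1): Delta=-0.0957 Bond=32.1778
(2,0): Delta=0.0000 Bond=22.9358
(2,1): Delta=0.0000 Bond=22.9358
(2,2): Delta=-0.1224 Bond=42.4622
V0=14.6676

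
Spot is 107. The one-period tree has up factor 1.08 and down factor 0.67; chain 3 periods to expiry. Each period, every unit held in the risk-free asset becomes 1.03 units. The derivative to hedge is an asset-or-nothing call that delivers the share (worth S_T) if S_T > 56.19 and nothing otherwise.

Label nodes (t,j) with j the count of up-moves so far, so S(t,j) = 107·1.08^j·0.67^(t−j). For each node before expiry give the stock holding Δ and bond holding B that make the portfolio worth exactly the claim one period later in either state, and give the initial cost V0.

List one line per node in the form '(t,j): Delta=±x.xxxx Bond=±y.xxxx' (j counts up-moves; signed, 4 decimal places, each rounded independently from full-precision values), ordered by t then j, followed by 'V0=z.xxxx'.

(0,0): Delta=1.2324 Bond=-26.7806
(1,0): Delta=2.4252 Bond=-113.0944
(1,1): Delta=1.1296 Bond=-15.7076
(2,0): Delta=0.0000 Bond=0.0000
(2,1): Delta=2.6341 Bond=-132.6661
(2,2): Delta=1.0000 Bond=0.0000
V0=105.0868

Risk-neutral probability p* = (R−d)/(u−d) = (1.03−0.67)/(1.08−0.67) = 0.8780.
Payoff layer (t=3): V(3,0)=0.0000, V(3,1)=0.0000, V(3,2)=83.6192, V(3,3)=134.7892
  t=2,j=0: stock 48.0323 → up 51.8749 (V=0.0000), down 32.1816 (V=0.0000). Price 0.0000; hedge Δ=0.0000, bond B=0.0000.
  t=2,j=1: stock 77.4252 → up 83.6192 (V=83.6192), down 51.8749 (V=0.0000). Price 71.2833; hedge Δ=2.6341, bond B=-132.6661.
  t=2,j=2: stock 124.8048 → up 134.7892 (V=134.7892), down 83.6192 (V=83.6192). Price 124.8048; hedge Δ=1.0000, bond B=0.0000.
  t=1,j=0: stock 71.6900 → up 77.4252 (V=71.2833), down 48.0323 (V=0.0000). Price 60.7672; hedge Δ=2.4252, bond B=-113.0944.
  t=1,j=1: stock 115.5600 → up 124.8048 (V=124.8048), down 77.4252 (V=71.2833). Price 114.8328; hedge Δ=1.1296, bond B=-15.7076.
  t=0,j=0: stock 107.0000 → up 115.5600 (V=114.8328), down 71.6900 (V=60.7672). Price 105.0868; hedge Δ=1.2324, bond B=-26.7806.
Each (Δ,B) replicates both successor values, so the strategy is self-financing and V0 is arbitrage-free.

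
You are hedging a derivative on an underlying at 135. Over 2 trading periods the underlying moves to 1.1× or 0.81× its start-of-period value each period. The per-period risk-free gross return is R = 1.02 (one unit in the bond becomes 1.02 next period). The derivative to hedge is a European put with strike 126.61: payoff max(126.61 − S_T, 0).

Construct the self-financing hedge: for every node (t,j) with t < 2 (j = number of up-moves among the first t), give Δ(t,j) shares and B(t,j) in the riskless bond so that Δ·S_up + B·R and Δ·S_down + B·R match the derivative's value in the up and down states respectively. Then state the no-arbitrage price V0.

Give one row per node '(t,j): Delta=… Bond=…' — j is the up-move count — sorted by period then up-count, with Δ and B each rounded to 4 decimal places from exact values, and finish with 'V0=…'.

No-arbitrage ⇒ martingale measure with p* = (R−d)/(u−d) = 0.7241.
At expiry t=2: V(2,0)=38.0365, V(2,1)=6.3250, V(2,2)=0.0000
(1,0): S=109.3500. Δ = (V_up−V_dn)/(S_up−S_dn) = (6.3250−38.0365)/(120.2850−88.5735) = -1.0000. V = [p*·6.3250 + (1−p*)·38.0365]/1.02 = 14.7775. B = V − Δ·S = 124.1275.
(1,1): S=148.5000. Δ = (V_up−V_dn)/(S_up−S_dn) = (0.0000−6.3250)/(163.3500−120.2850) = -0.1469. V = [p*·0.0000 + (1−p*)·6.3250]/1.02 = 1.7106. B = V − Δ·S = 23.5210.
(0,0): S=135.0000. Δ = (V_up−V_dn)/(S_up−S_dn) = (1.7106−14.7775)/(148.5000−109.3500) = -0.3338. V = [p*·1.7106 + (1−p*)·14.7775]/1.02 = 5.2110. B = V − Δ·S = 50.2691.
The time-0 hedge costs 5.2110, which is the no-arbitrage price.

(0,0): Delta=-0.3338 Bond=50.2691
(1,0): Delta=-1.0000 Bond=124.1275
(1,1): Delta=-0.1469 Bond=23.5210
V0=5.2110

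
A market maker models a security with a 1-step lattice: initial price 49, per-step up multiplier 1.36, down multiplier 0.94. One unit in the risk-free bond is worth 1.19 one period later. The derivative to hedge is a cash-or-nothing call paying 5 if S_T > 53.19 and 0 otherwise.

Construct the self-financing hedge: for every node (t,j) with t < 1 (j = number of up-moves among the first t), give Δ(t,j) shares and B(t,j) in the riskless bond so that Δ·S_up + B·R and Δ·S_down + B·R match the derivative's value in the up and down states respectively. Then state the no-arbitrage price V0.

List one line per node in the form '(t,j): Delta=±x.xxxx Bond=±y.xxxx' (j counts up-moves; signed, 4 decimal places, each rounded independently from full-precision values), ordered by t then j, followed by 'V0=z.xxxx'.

(0,0): Delta=0.2430 Bond=-9.4038
V0=2.5010

The replicating-portfolio and risk-neutral prices coincide; use p* = (1.19−0.94)/(1.36−0.94) = 0.5952 for the latter.
Payoff layer (t=1): V(1,0)=0.0000, V(1,1)=5.0000
  t=0,j=0: stock 49.0000 → up 66.6400 (V=5.0000), down 46.0600 (V=0.0000). Price 2.5010; hedge Δ=0.2430, bond B=-9.4038.
Root portfolio cost Δ·49+B reproduces V0=2.5010.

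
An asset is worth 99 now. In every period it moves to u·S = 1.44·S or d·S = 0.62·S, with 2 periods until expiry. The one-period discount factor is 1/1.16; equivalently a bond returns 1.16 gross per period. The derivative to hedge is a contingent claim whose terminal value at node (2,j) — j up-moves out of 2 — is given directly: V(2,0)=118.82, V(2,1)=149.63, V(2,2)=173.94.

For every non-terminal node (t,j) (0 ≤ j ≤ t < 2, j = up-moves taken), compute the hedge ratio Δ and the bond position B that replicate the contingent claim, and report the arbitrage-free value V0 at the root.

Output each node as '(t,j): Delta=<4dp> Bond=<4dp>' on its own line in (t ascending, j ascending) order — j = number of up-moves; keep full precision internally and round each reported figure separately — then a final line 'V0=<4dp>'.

(0,0): Delta=0.2817 Bond=88.4740
(1,0): Delta=0.6121 Bond=82.3488
(1,1): Delta=0.2080 Bond=113.1459
V0=116.3646

The replicating-portfolio and risk-neutral prices coincide; use p* = (1.16−0.62)/(1.44−0.62) = 0.6585 for the latter.
Terminal values V(2,·): V(2,0)=118.8200, V(2,1)=149.6300, V(2,2)=173.9400
  t=1,j=0: stock 61.3800 → up 88.3872 (V=149.6300), down 38.0556 (V=118.8200). Price 119.9220; hedge Δ=0.6121, bond B=82.3488.
  t=1,j=1: stock 142.5600 → up 205.2864 (V=173.9400), down 88.3872 (V=149.6300). Price 142.7923; hedge Δ=0.2080, bond B=113.1459.
  t=0,j=0: stock 99.0000 → up 142.5600 (V=142.7923), down 61.3800 (V=119.9220). Price 116.3646; hedge Δ=0.2817, bond B=88.4740.
The time-0 hedge costs 116.3646, which is the no-arbitrage price.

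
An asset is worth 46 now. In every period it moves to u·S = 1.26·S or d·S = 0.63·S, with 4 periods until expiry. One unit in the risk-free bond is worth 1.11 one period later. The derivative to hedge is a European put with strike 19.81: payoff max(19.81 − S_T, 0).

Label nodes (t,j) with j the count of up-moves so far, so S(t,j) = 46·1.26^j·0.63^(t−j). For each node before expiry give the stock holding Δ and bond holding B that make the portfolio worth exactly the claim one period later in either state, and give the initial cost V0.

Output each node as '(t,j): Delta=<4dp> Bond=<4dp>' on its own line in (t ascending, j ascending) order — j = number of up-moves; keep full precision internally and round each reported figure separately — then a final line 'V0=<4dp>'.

(0,0): Delta=-0.0199 Bond=1.0839
(1,0): Delta=-0.1040 Bond=3.6423
(1,1): Delta=-0.0067 Bond=0.4408
(2,0): Delta=-0.4524 Bond=10.4043
(2,1): Delta=-0.0496 Bond=2.0551
(2,2): Delta=0.0000 Bond=0.0000
(3,0): Delta=-1.0000 Bond=17.8468
(3,1): Delta=-0.3669 Bond=9.5807
(3,2): Delta=0.0000 Bond=0.0000
(3,3): Delta=0.0000 Bond=0.0000
V0=0.1707

No-arbitrage ⇒ martingale measure with p* = (R−d)/(u−d) = 0.7619.
At expiry t=4: V(4,0)=12.5636, V(4,1)=5.3173, V(4,2)=0.0000, V(4,3)=0.0000, V(4,4)=0.0000
(3,0): S=11.5022. Δ = (V_up−V_dn)/(S_up−S_dn) = (5.3173−12.5636)/(14.4927−7.2464) = -1.0000. V = [p*·5.3173 + (1−p*)·12.5636]/1.11 = 6.3447. B = V − Δ·S = 17.8468.
(3,1): S=23.0043. Δ = (V_up−V_dn)/(S_up−S_dn) = (0.0000−5.3173)/(28.9854−14.4927) = -0.3669. V = [p*·0.0000 + (1−p*)·5.3173]/1.11 = 1.1406. B = V − Δ·S = 9.5807.
(3,2): S=46.0086. Δ = (V_up−V_dn)/(S_up−S_dn) = (0.0000−0.0000)/(57.9709−28.9854) = 0.0000. V = [p*·0.0000 + (1−p*)·0.0000]/1.11 = 0.0000. B = V − Δ·S = 0.0000.
(3,3): S=92.0173. Δ = (V_up−V_dn)/(S_up−S_dn) = (0.0000−0.0000)/(115.9418−57.9709) = 0.0000. V = [p*·0.0000 + (1−p*)·0.0000]/1.11 = 0.0000. B = V − Δ·S = 0.0000.
(2,0): S=18.2574. Δ = (V_up−V_dn)/(S_up−S_dn) = (1.1406−6.3447)/(23.0043−11.5022) = -0.4524. V = [p*·1.1406 + (1−p*)·6.3447]/1.11 = 2.1438. B = V − Δ·S = 10.4043.
(2,1): S=36.5148. Δ = (V_up−V_dn)/(S_up−S_dn) = (0.0000−1.1406)/(46.0086−23.0043) = -0.0496. V = [p*·0.0000 + (1−p*)·1.1406]/1.11 = 0.2446. B = V − Δ·S = 2.0551.
(2,2): S=73.0296. Δ = (V_up−V_dn)/(S_up−S_dn) = (0.0000−0.0000)/(92.0173−46.0086) = 0.0000. V = [p*·0.0000 + (1−p*)·0.0000]/1.11 = 0.0000. B = V − Δ·S = 0.0000.
(1,0): S=28.9800. Δ = (V_up−V_dn)/(S_up−S_dn) = (0.2446−2.1438)/(36.5148−18.2574) = -0.1040. V = [p*·0.2446 + (1−p*)·2.1438]/1.11 = 0.6278. B = V − Δ·S = 3.6423.
(1,1): S=57.9600. Δ = (V_up−V_dn)/(S_up−S_dn) = (0.0000−0.2446)/(73.0296−36.5148) = -0.0067. V = [p*·0.0000 + (1−p*)·0.2446]/1.11 = 0.0525. B = V − Δ·S = 0.4408.
(0,0): S=46.0000. Δ = (V_up−V_dn)/(S_up−S_dn) = (0.0525−0.6278)/(57.9600−28.9800) = -0.0199. V = [p*·0.0525 + (1−p*)·0.6278]/1.11 = 0.1707. B = V − Δ·S = 1.0839.
Each (Δ,B) replicates both successor values, so the strategy is self-financing and V0 is arbitrage-free.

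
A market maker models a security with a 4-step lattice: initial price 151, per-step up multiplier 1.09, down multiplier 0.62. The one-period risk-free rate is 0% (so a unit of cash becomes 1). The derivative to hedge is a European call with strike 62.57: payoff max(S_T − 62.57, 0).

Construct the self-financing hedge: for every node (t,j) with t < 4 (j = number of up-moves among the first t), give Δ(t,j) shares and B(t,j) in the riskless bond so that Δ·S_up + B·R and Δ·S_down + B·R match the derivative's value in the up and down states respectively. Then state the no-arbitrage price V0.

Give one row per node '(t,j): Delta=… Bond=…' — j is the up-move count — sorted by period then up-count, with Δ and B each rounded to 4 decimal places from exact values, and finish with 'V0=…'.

(0,0): Delta=0.9691 Bond=-57.3157
(1,0): Delta=0.8216 Bond=-43.5125
(1,1): Delta=0.9889 Bond=-60.5849
(2,0): Delta=0.1895 Bond=-6.8180
(2,1): Delta=0.9068 Bond=-52.2033
(2,2): Delta=1.0000 Bond=-62.5700
(3,0): Delta=0.0000 Bond=0.0000
(3,1): Delta=0.2150 Bond=-8.4327
(3,2): Delta=1.0000 Bond=-62.5700
(3,3): Delta=1.0000 Bond=-62.5700
V0=89.0142

Risk-neutral probability p* = (R−d)/(u−d) = (1−0.62)/(1.09−0.62) = 0.8085.
Payoff layer (t=4): V(4,0)=0.0000, V(4,1)=0.0000, V(4,2)=6.3926, V(4,3)=58.6706, V(4,4)=150.5788
Node (3,0) S=35.9875: V=(p*·0.0000+(1−p*)·0.0000)/1=0.0000; Δ=(0.0000−0.0000)/(39.2264−22.3123)=0.0000; B=V−Δ·S=0.0000
Node (3,1) S=63.2684: V=(p*·6.3926+(1−p*)·0.0000)/1=5.1684; Δ=(6.3926−0.0000)/(68.9626−39.2264)=0.2150; B=V−Δ·S=-8.4327
Node (3,2) S=111.2299: V=(p*·58.6706+(1−p*)·6.3926)/1=48.6599; Δ=(58.6706−6.3926)/(121.2406−68.9626)=1.0000; B=V−Δ·S=-62.5700
Node (3,3) S=195.5494: V=(p*·150.5788+(1−p*)·58.6706)/1=132.9794; Δ=(150.5788−58.6706)/(213.1488−121.2406)=1.0000; B=V−Δ·S=-62.5700
Node (2,0) S=58.0444: V=(p*·5.1684+(1−p*)·0.0000)/1=4.1787; Δ=(5.1684−0.0000)/(63.2684−35.9875)=0.1895; B=V−Δ·S=-6.8180
Node (2,1) S=102.0458: V=(p*·48.6599+(1−p*)·5.1684)/1=40.3318; Δ=(48.6599−5.1684)/(111.2299−63.2684)=0.9068; B=V−Δ·S=-52.2033
Node (2,2) S=179.4031: V=(p*·132.9794+(1−p*)·48.6599)/1=116.8331; Δ=(132.9794−48.6599)/(195.5494−111.2299)=1.0000; B=V−Δ·S=-62.5700
Node (1,0) S=93.6200: V=(p*·40.3318+(1−p*)·4.1787)/1=33.4088; Δ=(40.3318−4.1787)/(102.0458−58.0444)=0.8216; B=V−Δ·S=-43.5125
Node (1,1) S=164.5900: V=(p*·116.8331+(1−p*)·40.3318)/1=102.1839; Δ=(116.8331−40.3318)/(179.4031−102.0458)=0.9889; B=V−Δ·S=-60.5849
Node (0,0) S=151.0000: V=(p*·102.1839+(1−p*)·33.4088)/1=89.0142; Δ=(102.1839−33.4088)/(164.5900−93.6200)=0.9691; B=V−Δ·S=-57.3157
The time-0 hedge costs 89.0142, which is the no-arbitrage price.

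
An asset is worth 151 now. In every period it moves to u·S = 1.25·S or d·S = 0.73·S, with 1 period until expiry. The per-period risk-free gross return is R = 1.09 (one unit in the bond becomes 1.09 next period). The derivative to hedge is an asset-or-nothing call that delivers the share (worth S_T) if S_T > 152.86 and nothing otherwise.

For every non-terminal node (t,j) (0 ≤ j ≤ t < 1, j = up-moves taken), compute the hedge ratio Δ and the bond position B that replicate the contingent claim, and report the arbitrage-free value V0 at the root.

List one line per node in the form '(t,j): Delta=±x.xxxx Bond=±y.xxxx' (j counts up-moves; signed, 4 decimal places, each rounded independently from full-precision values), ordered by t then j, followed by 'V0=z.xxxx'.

The replicating-portfolio and risk-neutral prices coincide; use p* = (1.09−0.73)/(1.25−0.73) = 0.6923 for the latter.
Payoff layer (t=1): V(1,0)=0.0000, V(1,1)=188.7500
(0,0): S=151.0000. Δ = (V_up−V_dn)/(S_up−S_dn) = (188.7500−0.0000)/(188.7500−110.2300) = 2.4038. V = [p*·188.7500 + (1−p*)·0.0000]/1.09 = 119.8836. B = V − Δ·S = -243.0972.
The time-0 hedge costs 119.8836, which is the no-arbitrage price.

(0,0): Delta=2.4038 Bond=-243.0972
V0=119.8836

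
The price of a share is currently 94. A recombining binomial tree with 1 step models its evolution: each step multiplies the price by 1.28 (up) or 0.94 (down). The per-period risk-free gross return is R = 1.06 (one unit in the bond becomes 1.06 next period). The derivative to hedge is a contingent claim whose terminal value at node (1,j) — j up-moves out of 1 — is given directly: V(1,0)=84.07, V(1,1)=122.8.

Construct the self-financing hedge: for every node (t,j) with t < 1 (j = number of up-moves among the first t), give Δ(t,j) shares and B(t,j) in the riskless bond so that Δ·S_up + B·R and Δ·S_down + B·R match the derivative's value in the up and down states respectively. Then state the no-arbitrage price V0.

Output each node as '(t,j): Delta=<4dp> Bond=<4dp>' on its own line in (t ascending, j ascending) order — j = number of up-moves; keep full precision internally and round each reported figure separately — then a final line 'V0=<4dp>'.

(0,0): Delta=1.2118 Bond=-21.7048
V0=92.2070

Risk-neutral probability p* = (R−d)/(u−d) = (1.06−0.94)/(1.28−0.94) = 0.3529.
At expiry t=1: V(1,0)=84.0700, V(1,1)=122.8000
(0,0): S=94.0000. Δ = (V_up−V_dn)/(S_up−S_dn) = (122.8000−84.0700)/(120.3200−88.3600) = 1.2118. V = [p*·122.8000 + (1−p*)·84.0700]/1.06 = 92.2070. B = V − Δ·S = -21.7048.
Self-financing check: at every node Δ·S+B equals the discounted successor values.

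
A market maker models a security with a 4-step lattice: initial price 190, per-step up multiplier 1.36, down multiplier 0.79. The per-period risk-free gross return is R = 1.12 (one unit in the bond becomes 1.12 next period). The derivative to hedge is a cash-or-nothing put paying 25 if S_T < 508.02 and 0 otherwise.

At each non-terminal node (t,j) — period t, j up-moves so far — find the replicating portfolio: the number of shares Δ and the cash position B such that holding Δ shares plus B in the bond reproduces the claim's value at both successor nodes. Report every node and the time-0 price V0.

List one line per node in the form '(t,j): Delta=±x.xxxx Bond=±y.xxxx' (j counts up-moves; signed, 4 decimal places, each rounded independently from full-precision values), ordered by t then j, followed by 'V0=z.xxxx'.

No-arbitrage ⇒ martingale measure with p* = (R−d)/(u−d) = 0.5789.
Terminal values V(4,·): V(4,0)=25.0000, V(4,1)=25.0000, V(4,2)=25.0000, V(4,3)=25.0000, V(4,4)=0.0000
Node (3,0) S=93.6774: V=(p*·25.0000+(1−p*)·25.0000)/1.12=22.3214; Δ=(25.0000−25.0000)/(127.4013−74.0052)=0.0000; B=V−Δ·S=22.3214
Node (3,1) S=161.2674: V=(p*·25.0000+(1−p*)·25.0000)/1.12=22.3214; Δ=(25.0000−25.0000)/(219.3237−127.4013)=0.0000; B=V−Δ·S=22.3214
Node (3,2) S=277.6250: V=(p*·25.0000+(1−p*)·25.0000)/1.12=22.3214; Δ=(25.0000−25.0000)/(377.5699−219.3237)=0.0000; B=V−Δ·S=22.3214
Node (3,3) S=477.9366: V=(p*·0.0000+(1−p*)·25.0000)/1.12=9.3985; Δ=(0.0000−25.0000)/(649.9938−377.5699)=-0.0918; B=V−Δ·S=53.2581
Node (2,0) S=118.5790: V=(p*·22.3214+(1−p*)·22.3214)/1.12=19.9298; Δ=(22.3214−22.3214)/(161.2674−93.6774)=0.0000; B=V−Δ·S=19.9298
Node (2,1) S=204.1360: V=(p*·22.3214+(1−p*)·22.3214)/1.12=19.9298; Δ=(22.3214−22.3214)/(277.6250−161.2674)=0.0000; B=V−Δ·S=19.9298
Node (2,2) S=351.4240: V=(p*·9.3985+(1−p*)·22.3214)/1.12=13.2498; Δ=(9.3985−22.3214)/(477.9366−277.6250)=-0.0645; B=V−Δ·S=35.9216
Node (1,0) S=150.1000: V=(p*·19.9298+(1−p*)·19.9298)/1.12=17.7945; Δ=(19.9298−19.9298)/(204.1360−118.5790)=0.0000; B=V−Δ·S=17.7945
Node (1,1) S=258.4000: V=(p*·13.2498+(1−p*)·19.9298)/1.12=14.3415; Δ=(13.2498−19.9298)/(351.4240−204.1360)=-0.0454; B=V−Δ·S=26.0609
Node (0,0) S=190.0000: V=(p*·14.3415+(1−p*)·17.7945)/1.12=14.1030; Δ=(14.3415−17.7945)/(258.4000−150.1000)=-0.0319; B=V−Δ·S=20.1610
The time-0 hedge costs 14.1030, which is the no-arbitrage price.

(0,0): Delta=-0.0319 Bond=20.1610
(1,0): Delta=0.0000 Bond=17.7945
(1,1): Delta=-0.0454 Bond=26.0609
(2,0): Delta=0.0000 Bond=19.9298
(2,1): Delta=0.0000 Bond=19.9298
(2,2): Delta=-0.0645 Bond=35.9216
(3,0): Delta=0.0000 Bond=22.3214
(3,1): Delta=0.0000 Bond=22.3214
(3,2): Delta=0.0000 Bond=22.3214
(3,3): Delta=-0.0918 Bond=53.2581
V0=14.1030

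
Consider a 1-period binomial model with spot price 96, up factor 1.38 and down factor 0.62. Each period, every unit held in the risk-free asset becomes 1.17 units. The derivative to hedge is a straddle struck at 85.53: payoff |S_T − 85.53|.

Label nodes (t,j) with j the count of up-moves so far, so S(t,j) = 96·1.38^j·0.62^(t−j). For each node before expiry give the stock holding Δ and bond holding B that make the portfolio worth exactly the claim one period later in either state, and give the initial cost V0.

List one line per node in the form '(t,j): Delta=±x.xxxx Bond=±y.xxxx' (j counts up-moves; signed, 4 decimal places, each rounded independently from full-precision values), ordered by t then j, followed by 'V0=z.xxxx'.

(0,0): Delta=0.2870 Bond=7.6302
V0=35.1829

No-arbitrage ⇒ martingale measure with p* = (R−d)/(u−d) = 0.7237.
Terminal values V(1,·): V(1,0)=26.0100, V(1,1)=46.9500
(0,0): S=96.0000. Δ = (V_up−V_dn)/(S_up−S_dn) = (46.9500−26.0100)/(132.4800−59.5200) = 0.2870. V = [p*·46.9500 + (1−p*)·26.0100]/1.17 = 35.1829. B = V − Δ·S = 7.6302.
Check: Δ(0,0)·S0 + B(0,0) = 35.1829 = V0.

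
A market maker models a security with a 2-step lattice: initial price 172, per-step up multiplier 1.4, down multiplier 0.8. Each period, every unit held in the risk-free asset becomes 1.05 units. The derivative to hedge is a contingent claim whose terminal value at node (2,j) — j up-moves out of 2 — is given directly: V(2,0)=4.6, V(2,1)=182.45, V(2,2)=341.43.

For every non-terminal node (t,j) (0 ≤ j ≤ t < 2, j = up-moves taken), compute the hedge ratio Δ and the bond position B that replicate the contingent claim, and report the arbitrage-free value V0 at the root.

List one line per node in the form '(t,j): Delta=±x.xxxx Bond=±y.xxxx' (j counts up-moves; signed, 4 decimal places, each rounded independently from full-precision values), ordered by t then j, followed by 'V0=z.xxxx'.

(0,0): Delta=1.5687 Bond=-134.1912
(1,0): Delta=2.1542 Bond=-221.4603
(1,1): Delta=1.1004 Bond=-28.1175
V0=135.6302

No-arbitrage ⇒ martingale measure with p* = (R−d)/(u−d) = 0.4167.
Terminal payoffs: V(2,0)=4.6000, V(2,1)=182.4500, V(2,2)=341.4300
Node (1,0) S=137.6000: V=(p*·182.4500+(1−p*)·4.6000)/1.05=74.9563; Δ=(182.4500−4.6000)/(192.6400−110.0800)=2.1542; B=V−Δ·S=-221.4603
Node (1,1) S=240.8000: V=(p*·341.4300+(1−p*)·182.4500)/1.05=236.8492; Δ=(341.4300−182.4500)/(337.1200−192.6400)=1.1004; B=V−Δ·S=-28.1175
Node (0,0) S=172.0000: V=(p*·236.8492+(1−p*)·74.9563)/1.05=135.6302; Δ=(236.8492−74.9563)/(240.8000−137.6000)=1.5687; B=V−Δ·S=-134.1912
Self-financing check: at every node Δ·S+B equals the discounted successor values.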